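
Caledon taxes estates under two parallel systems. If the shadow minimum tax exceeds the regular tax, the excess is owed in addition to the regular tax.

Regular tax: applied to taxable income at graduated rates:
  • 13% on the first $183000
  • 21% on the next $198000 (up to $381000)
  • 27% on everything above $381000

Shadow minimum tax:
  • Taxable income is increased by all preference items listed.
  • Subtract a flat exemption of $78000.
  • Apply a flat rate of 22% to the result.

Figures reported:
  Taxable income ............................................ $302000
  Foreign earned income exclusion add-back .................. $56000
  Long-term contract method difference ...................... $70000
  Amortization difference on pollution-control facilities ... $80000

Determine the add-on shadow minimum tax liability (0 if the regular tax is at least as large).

Shadow minimum tax:
  Adjusted income: $302000 + $56000 + $70000 + $80000 = $508000
  Less exemption $78000 → base $430000
  $430000 × 22% = $94600

Regular tax:
  $183000 × 13% = $23790
  $119000 × 21% = $24990
  → $48780

Excess of shadow minimum tax over regular tax: $94600 − $48780 = $45820.

$45820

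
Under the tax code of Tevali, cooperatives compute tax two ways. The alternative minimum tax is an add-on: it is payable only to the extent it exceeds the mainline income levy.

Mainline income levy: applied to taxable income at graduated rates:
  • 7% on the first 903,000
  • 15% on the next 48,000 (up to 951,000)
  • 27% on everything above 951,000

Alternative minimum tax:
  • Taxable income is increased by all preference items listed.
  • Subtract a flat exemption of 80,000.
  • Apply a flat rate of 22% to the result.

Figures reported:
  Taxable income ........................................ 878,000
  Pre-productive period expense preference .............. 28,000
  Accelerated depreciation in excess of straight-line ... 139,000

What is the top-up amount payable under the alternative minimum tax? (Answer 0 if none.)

150,840

Mainline income levy:
  878,000 × 7% = 61,460

Alternative minimum tax:
  Adjusted income: 878,000 + 28,000 + 139,000 = 1,045,000
  Less exemption 80,000 → base 965,000
  965,000 × 22% = 212,300

Excess of alternative minimum tax over mainline income levy: 212,300 − 61,460 = 150,840.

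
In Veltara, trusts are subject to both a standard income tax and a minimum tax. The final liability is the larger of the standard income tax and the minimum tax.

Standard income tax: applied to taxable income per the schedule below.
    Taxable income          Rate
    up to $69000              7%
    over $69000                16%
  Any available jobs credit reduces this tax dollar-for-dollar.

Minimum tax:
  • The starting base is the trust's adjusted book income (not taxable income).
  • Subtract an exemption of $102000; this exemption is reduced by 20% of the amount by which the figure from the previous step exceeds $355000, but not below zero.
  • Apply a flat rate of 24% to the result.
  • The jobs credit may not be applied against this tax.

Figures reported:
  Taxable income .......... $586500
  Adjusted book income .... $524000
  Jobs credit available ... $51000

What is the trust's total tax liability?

Minimum tax:
  Base (adjusted book income): $524000
  Exemption: $102000 − 20% × ($524000 − $355000) = $102000 − $33800 = $68200
  Base: $524000 − $68200 = $455800
  $455800 × 24% = $109392

Standard income tax:
  $69000 × 7% = $4830
  $517500 × 16% = $82800
  → $87630
  Less jobs credit $51000 → $36630

$109392 > $36630, so the minimum tax is the binding amount.

$109392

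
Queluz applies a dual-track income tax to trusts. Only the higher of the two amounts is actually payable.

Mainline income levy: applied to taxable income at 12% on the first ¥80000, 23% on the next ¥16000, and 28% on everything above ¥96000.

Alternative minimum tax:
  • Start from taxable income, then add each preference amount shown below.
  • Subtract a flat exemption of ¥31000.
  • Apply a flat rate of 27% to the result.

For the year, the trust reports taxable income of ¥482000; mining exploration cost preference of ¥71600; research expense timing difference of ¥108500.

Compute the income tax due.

¥170397

Alternative minimum tax:
  Adjusted income: ¥482000 + ¥71600 + ¥108500 = ¥662100
  Less exemption ¥31000 → base ¥631100
  ¥631100 × 27% = ¥170397

Mainline income levy:
  ¥80000 × 12% = ¥9600
  ¥16000 × 23% = ¥3680
  ¥386000 × 28% = ¥108080
  → ¥121360

¥170397 > ¥121360, so the alternative minimum tax is the binding amount.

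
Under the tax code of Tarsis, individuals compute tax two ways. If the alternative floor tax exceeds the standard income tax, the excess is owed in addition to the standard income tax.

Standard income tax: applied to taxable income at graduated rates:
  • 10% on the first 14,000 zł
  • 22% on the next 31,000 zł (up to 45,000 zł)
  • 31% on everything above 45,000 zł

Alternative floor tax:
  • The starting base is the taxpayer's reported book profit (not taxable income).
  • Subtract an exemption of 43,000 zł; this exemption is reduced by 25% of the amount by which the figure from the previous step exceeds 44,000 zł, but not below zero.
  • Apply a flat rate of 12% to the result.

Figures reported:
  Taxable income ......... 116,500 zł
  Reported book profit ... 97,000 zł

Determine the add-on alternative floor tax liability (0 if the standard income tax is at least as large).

0 zł

Standard income tax:
  14,000 zł × 10% = 1,400 zł
  31,000 zł × 22% = 6,820 zł
  71,500 zł × 31% = 22,165 zł
  → 30,385 zł

Alternative floor tax:
  Base (reported book profit): 97,000 zł
  Exemption: 43,000 zł − 25% × (97,000 zł − 44,000 zł) = 43,000 zł − 13,250 zł = 29,750 zł
  Base: 97,000 zł − 29,750 zł = 67,250 zł
  67,250 zł × 12% = 8,070 zł

8,070 zł ≤ 30,385 zł, so no add-on is due.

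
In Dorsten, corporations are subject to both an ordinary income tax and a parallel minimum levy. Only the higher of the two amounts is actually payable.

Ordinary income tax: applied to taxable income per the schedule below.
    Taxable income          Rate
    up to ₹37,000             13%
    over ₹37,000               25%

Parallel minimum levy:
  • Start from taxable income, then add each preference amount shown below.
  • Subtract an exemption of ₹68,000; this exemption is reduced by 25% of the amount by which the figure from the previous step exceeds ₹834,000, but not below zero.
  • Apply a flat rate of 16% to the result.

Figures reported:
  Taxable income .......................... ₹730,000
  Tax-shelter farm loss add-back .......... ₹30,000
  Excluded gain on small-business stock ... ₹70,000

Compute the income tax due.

Parallel minimum levy:
  Adjusted income: ₹730,000 + ₹30,000 + ₹70,000 = ₹830,000
  Exemption: ₹830,000 ≤ ₹834,000, so full ₹68,000 applies
  Base: ₹830,000 − ₹68,000 = ₹762,000
  ₹762,000 × 16% = ₹121,920

Ordinary income tax:
  ₹37,000 × 13% = ₹4,810
  ₹693,000 × 25% = ₹173,250
  → ₹178,060

₹178,060 > ₹121,920, so the ordinary income tax governs.

₹178,060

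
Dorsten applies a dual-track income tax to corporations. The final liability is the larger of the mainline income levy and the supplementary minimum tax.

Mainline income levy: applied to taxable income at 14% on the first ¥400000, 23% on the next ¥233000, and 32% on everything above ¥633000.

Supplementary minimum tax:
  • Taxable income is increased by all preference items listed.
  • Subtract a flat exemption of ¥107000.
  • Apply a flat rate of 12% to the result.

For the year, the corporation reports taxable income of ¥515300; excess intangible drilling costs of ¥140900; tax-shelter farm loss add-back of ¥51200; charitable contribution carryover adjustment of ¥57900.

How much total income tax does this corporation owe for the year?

¥82519

Mainline income levy:
  ¥400000 × 14% = ¥56000
  ¥115300 × 23% = ¥26519
  → ¥82519

Supplementary minimum tax:
  Adjusted income: ¥515300 + ¥140900 + ¥51200 + ¥57900 = ¥765300
  Less exemption ¥107000 → base ¥658300
  ¥658300 × 12% = ¥78996

¥82519 > ¥78996, so the mainline income levy governs.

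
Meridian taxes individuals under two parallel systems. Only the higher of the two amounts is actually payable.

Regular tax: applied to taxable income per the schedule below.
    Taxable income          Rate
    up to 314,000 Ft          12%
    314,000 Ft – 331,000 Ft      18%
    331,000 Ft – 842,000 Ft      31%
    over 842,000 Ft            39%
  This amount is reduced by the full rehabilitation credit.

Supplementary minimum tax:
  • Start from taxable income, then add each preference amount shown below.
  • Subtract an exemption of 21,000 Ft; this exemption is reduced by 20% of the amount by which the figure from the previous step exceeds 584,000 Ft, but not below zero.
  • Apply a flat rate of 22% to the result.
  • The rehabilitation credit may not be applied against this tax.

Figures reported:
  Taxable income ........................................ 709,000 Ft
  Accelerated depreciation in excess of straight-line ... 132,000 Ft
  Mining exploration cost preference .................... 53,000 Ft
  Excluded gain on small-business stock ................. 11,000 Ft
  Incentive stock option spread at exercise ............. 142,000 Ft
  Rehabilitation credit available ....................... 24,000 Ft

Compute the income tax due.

230,340 Ft

Regular tax:
  314,000 Ft × 12% = 37,680 Ft
  17,000 Ft × 18% = 3,060 Ft
  378,000 Ft × 31% = 117,180 Ft
  → 157,920 Ft
  Less rehabilitation credit 24,000 Ft → 133,920 Ft

Supplementary minimum tax:
  Adjusted income: 709,000 Ft + 132,000 Ft + 53,000 Ft + 11,000 Ft + 142,000 Ft = 1,047,000 Ft
  Exemption: 20% × (1,047,000 Ft − 584,000 Ft) = 92,600 Ft ≥ 21,000 Ft, so the exemption is fully phased out
  Base: 1,047,000 Ft − 0 Ft = 1,047,000 Ft
  1,047,000 Ft × 22% = 230,340 Ft

230,340 Ft > 133,920 Ft, so the supplementary minimum tax is the binding amount.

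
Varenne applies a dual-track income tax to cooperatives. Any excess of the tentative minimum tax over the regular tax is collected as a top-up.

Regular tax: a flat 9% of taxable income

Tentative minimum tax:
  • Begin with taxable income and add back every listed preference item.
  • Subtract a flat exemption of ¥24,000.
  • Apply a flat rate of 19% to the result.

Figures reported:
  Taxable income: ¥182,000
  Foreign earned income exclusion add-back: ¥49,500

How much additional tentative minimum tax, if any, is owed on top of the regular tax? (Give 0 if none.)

Tentative minimum tax:
  Adjusted income: ¥182,000 + ¥49,500 = ¥231,500
  Less exemption ¥24,000 → base ¥207,500
  ¥207,500 × 19% = ¥39,425

Regular tax:
  ¥182,000 × 9% = ¥16,380

Excess of tentative minimum tax over regular tax: ¥39,425 − ¥16,380 = ¥23,045.

¥23,045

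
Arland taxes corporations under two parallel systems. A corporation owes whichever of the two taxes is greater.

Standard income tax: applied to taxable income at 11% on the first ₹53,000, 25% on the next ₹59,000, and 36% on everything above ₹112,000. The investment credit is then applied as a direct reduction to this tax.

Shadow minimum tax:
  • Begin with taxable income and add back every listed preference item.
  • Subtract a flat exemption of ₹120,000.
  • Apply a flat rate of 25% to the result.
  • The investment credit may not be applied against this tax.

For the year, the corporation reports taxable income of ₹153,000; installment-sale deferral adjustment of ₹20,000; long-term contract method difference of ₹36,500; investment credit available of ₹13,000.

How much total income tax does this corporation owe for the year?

₹22,375

Shadow minimum tax:
  Adjusted income: ₹153,000 + ₹20,000 + ₹36,500 = ₹209,500
  Less exemption ₹120,000 → base ₹89,500
  ₹89,500 × 25% = ₹22,375

Standard income tax:
  ₹53,000 × 11% = ₹5,830
  ₹59,000 × 25% = ₹14,750
  ₹41,000 × 36% = ₹14,760
  → ₹35,340
  Less investment credit ₹13,000 → ₹22,340

₹22,375 > ₹22,340, so the shadow minimum tax is the binding amount.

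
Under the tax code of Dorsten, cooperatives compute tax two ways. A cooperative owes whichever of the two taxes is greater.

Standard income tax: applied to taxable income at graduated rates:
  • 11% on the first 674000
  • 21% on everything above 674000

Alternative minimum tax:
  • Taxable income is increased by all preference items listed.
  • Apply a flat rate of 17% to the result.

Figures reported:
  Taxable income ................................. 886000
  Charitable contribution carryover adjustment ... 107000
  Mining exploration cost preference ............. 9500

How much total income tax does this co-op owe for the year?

Alternative minimum tax:
  Adjusted income: 886000 + 107000 + 9500 = 1002500
  1002500 × 17% = 170425

Standard income tax:
  674000 × 11% = 74140
  212000 × 21% = 44520
  → 118660

170425 > 118660, so the alternative minimum tax is the binding amount.

170425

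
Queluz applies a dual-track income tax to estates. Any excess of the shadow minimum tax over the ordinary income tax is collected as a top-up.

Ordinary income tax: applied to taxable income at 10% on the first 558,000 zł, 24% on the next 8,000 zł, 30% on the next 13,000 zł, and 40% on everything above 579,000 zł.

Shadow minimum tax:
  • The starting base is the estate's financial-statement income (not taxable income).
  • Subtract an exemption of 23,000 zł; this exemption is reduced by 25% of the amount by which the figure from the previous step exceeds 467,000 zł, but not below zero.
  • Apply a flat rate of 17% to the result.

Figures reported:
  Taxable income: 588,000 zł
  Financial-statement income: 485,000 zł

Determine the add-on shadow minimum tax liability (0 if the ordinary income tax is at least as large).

14,085 zł

Ordinary income tax:
  558,000 zł × 10% = 55,800 zł
  8,000 zł × 24% = 1,920 zł
  13,000 zł × 30% = 3,900 zł
  9,000 zł × 40% = 3,600 zł
  → 65,220 zł

Shadow minimum tax:
  Base (financial-statement income): 485,000 zł
  Exemption: 23,000 zł − 25% × (485,000 zł − 467,000 zł) = 23,000 zł − 4,500 zł = 18,500 zł
  Base: 485,000 zł − 18,500 zł = 466,500 zł
  466,500 zł × 17% = 79,305 zł

Excess of shadow minimum tax over ordinary income tax: 79,305 zł − 65,220 zł = 14,085 zł.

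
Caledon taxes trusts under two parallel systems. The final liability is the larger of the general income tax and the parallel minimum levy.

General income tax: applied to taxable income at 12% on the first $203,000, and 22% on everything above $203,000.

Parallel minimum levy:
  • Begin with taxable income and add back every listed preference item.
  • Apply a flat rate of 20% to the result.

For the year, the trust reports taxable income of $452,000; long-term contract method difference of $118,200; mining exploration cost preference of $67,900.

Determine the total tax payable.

$127,620

Parallel minimum levy:
  Adjusted income: $452,000 + $118,200 + $67,900 = $638,100
  $638,100 × 20% = $127,620

General income tax:
  $203,000 × 12% = $24,360
  $249,000 × 22% = $54,780
  → $79,140

$127,620 > $79,140, so the parallel minimum levy is the binding amount.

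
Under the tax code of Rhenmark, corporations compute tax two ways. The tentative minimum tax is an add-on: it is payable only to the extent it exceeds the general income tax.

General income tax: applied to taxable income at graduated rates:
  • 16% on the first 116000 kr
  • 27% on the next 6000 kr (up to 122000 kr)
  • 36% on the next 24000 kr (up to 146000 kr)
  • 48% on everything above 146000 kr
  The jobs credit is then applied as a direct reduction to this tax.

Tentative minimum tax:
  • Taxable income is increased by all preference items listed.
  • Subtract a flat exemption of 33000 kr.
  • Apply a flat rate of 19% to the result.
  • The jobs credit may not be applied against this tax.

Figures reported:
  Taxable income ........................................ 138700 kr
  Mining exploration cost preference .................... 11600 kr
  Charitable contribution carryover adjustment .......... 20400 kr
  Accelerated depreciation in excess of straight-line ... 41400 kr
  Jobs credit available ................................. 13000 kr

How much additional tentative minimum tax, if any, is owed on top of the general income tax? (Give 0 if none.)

20837 kr

General income tax:
  116000 kr × 16% = 18560 kr
  6000 kr × 27% = 1620 kr
  16700 kr × 36% = 6012 kr
  → 26192 kr
  Less jobs credit 13000 kr → 13192 kr

Tentative minimum tax:
  Adjusted income: 138700 kr + 11600 kr + 20400 kr + 41400 kr = 212100 kr
  Less exemption 33000 kr → base 179100 kr
  179100 kr × 19% = 34029 kr

Excess of tentative minimum tax over general income tax: 34029 kr − 13192 kr = 20837 kr.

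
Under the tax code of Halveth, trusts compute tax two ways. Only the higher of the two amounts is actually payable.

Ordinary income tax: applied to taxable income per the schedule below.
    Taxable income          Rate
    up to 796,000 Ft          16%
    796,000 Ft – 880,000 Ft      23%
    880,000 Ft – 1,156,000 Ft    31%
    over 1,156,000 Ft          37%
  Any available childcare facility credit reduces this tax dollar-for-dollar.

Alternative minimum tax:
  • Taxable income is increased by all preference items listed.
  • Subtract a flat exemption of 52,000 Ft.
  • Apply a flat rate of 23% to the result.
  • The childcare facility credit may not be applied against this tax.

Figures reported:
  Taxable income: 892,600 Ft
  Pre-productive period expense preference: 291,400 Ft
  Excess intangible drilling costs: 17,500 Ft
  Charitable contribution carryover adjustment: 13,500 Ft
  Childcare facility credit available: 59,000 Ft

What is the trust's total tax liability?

267,490 Ft

Alternative minimum tax:
  Adjusted income: 892,600 Ft + 291,400 Ft + 17,500 Ft + 13,500 Ft = 1,215,000 Ft
  Less exemption 52,000 Ft → base 1,163,000 Ft
  1,163,000 Ft × 23% = 267,490 Ft

Ordinary income tax:
  796,000 Ft × 16% = 127,360 Ft
  84,000 Ft × 23% = 19,320 Ft
  12,600 Ft × 31% = 3,906 Ft
  → 150,586 Ft
  Less childcare facility credit 59,000 Ft → 91,586 Ft

267,490 Ft > 91,586 Ft, so the alternative minimum tax is the binding amount.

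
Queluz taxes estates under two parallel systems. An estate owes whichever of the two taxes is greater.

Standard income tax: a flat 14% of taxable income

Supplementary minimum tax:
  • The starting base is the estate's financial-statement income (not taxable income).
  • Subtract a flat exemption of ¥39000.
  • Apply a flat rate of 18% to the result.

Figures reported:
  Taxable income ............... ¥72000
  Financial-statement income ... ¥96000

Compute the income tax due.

¥10260

Supplementary minimum tax:
  Base (financial-statement income): ¥96000
  Less exemption ¥39000 → base ¥57000
  ¥57000 × 18% = ¥10260

Standard income tax:
  ¥72000 × 14% = ¥10080

¥10260 > ¥10080, so the supplementary minimum tax is the binding amount.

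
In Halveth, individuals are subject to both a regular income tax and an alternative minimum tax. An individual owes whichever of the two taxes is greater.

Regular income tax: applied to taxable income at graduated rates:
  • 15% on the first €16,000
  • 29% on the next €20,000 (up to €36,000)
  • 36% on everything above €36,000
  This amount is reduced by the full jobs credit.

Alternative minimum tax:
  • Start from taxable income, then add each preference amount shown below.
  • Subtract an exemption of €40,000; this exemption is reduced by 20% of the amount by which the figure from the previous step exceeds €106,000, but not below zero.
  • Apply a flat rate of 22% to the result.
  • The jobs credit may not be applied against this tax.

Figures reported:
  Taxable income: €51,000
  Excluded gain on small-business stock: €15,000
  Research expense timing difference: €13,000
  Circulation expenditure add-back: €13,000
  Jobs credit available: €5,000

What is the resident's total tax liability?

Regular income tax:
  €16,000 × 15% = €2,400
  €20,000 × 29% = €5,800
  €15,000 × 36% = €5,400
  → €13,600
  Less jobs credit €5,000 → €8,600

Alternative minimum tax:
  Adjusted income: €51,000 + €15,000 + €13,000 + €13,000 = €92,000
  Exemption: €92,000 ≤ €106,000, so full €40,000 applies
  Base: €92,000 − €40,000 = €52,000
  €52,000 × 22% = €11,440

€11,440 > €8,600, so the alternative minimum tax is the binding amount.

€11,440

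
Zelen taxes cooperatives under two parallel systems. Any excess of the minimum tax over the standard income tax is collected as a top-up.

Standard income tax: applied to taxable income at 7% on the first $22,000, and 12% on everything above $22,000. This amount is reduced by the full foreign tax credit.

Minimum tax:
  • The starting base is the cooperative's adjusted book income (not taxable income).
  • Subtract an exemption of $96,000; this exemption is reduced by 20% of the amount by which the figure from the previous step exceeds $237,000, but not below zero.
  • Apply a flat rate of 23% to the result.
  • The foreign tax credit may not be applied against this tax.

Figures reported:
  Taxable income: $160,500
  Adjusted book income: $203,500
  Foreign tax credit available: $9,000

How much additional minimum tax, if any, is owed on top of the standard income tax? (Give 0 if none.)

Minimum tax:
  Base (adjusted book income): $203,500
  Exemption: $203,500 ≤ $237,000, so full $96,000 applies
  Base: $203,500 − $96,000 = $107,500
  $107,500 × 23% = $24,725

Standard income tax:
  $22,000 × 7% = $1,540
  $138,500 × 12% = $16,620
  → $18,160
  Less foreign tax credit $9,000 → $9,160

Excess of minimum tax over standard income tax: $24,725 − $9,160 = $15,565.

$15,565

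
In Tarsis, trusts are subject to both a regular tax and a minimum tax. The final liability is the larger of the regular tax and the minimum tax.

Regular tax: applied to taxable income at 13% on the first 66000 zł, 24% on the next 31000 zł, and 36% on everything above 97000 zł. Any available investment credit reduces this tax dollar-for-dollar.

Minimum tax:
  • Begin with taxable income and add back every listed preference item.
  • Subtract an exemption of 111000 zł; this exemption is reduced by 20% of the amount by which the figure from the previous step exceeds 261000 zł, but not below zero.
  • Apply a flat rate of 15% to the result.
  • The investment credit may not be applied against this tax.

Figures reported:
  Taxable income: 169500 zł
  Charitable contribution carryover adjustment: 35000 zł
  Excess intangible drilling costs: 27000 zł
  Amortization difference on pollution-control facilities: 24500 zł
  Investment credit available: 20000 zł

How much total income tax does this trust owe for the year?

22120 zł

Minimum tax:
  Adjusted income: 169500 zł + 35000 zł + 27000 zł + 24500 zł = 256000 zł
  Exemption: 256000 zł ≤ 261000 zł, so full 111000 zł applies
  Base: 256000 zł − 111000 zł = 145000 zł
  145000 zł × 15% = 21750 zł

Regular tax:
  66000 zł × 13% = 8580 zł
  31000 zł × 24% = 7440 zł
  72500 zł × 36% = 26100 zł
  → 42120 zł
  Less investment credit 20000 zł → 22120 zł

22120 zł > 21750 zł, so the regular tax governs.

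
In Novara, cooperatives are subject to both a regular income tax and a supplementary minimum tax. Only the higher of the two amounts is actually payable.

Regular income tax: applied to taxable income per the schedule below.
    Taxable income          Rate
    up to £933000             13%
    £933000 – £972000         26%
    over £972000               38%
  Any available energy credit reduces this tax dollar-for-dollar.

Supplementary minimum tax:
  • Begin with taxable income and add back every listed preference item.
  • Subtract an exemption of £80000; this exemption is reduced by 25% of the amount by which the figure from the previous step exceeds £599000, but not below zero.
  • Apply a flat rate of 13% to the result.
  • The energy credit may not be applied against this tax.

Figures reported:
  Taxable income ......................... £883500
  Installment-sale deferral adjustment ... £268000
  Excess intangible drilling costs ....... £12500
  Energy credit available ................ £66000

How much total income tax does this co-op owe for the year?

Regular income tax:
  £883500 × 13% = £114855
  Less energy credit £66000 → £48855

Supplementary minimum tax:
  Adjusted income: £883500 + £268000 + £12500 = £1164000
  Exemption: 25% × (£1164000 − £599000) = £141250 ≥ £80000, so the exemption is fully phased out
  Base: £1164000 − £0 = £1164000
  £1164000 × 13% = £151320

£151320 > £48855, so the supplementary minimum tax is the binding amount.

£151320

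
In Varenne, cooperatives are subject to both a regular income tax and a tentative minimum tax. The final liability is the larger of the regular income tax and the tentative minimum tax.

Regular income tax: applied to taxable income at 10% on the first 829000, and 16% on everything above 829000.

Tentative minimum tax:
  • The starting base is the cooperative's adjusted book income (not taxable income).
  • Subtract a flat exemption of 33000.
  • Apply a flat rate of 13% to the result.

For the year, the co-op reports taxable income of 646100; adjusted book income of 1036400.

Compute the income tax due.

130442

Tentative minimum tax:
  Base (adjusted book income): 1036400
  Less exemption 33000 → base 1003400
  1003400 × 13% = 130442

Regular income tax:
  646100 × 10% = 64610

130442 > 64610, so the tentative minimum tax is the binding amount.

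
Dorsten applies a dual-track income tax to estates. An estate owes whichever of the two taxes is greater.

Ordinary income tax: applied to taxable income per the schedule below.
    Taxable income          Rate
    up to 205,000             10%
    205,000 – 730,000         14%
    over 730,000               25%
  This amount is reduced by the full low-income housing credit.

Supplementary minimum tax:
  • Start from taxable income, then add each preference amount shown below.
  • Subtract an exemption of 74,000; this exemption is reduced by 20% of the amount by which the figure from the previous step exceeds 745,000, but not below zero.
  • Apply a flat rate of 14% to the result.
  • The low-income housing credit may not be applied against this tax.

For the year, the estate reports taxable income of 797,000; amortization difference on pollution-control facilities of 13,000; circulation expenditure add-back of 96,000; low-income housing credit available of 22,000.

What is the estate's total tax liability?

120,988

Ordinary income tax:
  205,000 × 10% = 20,500
  525,000 × 14% = 73,500
  67,000 × 25% = 16,750
  → 110,750
  Less low-income housing credit 22,000 → 88,750

Supplementary minimum tax:
  Adjusted income: 797,000 + 13,000 + 96,000 = 906,000
  Exemption: 74,000 − 20% × (906,000 − 745,000) = 74,000 − 32,200 = 41,800
  Base: 906,000 − 41,800 = 864,200
  864,200 × 14% = 120,988

120,988 > 88,750, so the supplementary minimum tax is the binding amount.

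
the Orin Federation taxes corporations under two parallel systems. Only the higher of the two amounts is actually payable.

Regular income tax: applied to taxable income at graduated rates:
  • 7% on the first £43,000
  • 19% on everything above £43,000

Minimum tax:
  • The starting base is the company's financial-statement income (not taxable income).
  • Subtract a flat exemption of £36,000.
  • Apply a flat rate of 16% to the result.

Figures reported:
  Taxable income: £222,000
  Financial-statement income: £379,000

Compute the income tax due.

Regular income tax:
  £43,000 × 7% = £3,010
  £179,000 × 19% = £34,010
  → £37,020

Minimum tax:
  Base (financial-statement income): £379,000
  Less exemption £36,000 → base £343,000
  £343,000 × 16% = £54,880

£54,880 > £37,020, so the minimum tax is the binding amount.

£54,880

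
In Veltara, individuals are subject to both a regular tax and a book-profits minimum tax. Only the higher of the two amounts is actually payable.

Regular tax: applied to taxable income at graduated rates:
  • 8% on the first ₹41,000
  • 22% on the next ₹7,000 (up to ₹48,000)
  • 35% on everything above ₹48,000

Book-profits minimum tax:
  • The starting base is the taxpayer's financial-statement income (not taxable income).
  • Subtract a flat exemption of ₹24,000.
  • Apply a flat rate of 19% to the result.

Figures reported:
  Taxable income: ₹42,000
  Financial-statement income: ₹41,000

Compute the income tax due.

Book-profits minimum tax:
  Base (financial-statement income): ₹41,000
  Less exemption ₹24,000 → base ₹17,000
  ₹17,000 × 19% = ₹3,230

Regular tax:
  ₹41,000 × 8% = ₹3,280
  ₹1,000 × 22% = ₹220
  → ₹3,500

₹3,500 > ₹3,230, so the regular tax governs.

₹3,500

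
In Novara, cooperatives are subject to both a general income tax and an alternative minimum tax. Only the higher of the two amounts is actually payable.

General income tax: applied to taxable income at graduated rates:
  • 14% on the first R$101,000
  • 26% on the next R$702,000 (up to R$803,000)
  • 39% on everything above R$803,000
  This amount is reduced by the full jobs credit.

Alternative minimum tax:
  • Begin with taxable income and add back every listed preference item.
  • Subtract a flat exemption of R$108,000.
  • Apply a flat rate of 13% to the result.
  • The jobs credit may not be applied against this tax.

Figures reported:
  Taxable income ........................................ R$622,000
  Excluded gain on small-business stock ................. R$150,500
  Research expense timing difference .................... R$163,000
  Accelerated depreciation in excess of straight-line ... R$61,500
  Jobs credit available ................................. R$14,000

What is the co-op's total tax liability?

General income tax:
  R$101,000 × 14% = R$14,140
  R$521,000 × 26% = R$135,460
  → R$149,600
  Less jobs credit R$14,000 → R$135,600

Alternative minimum tax:
  Adjusted income: R$622,000 + R$150,500 + R$163,000 + R$61,500 = R$997,000
  Less exemption R$108,000 → base R$889,000
  R$889,000 × 13% = R$115,570

R$135,600 > R$115,570, so the general income tax governs.

R$135,600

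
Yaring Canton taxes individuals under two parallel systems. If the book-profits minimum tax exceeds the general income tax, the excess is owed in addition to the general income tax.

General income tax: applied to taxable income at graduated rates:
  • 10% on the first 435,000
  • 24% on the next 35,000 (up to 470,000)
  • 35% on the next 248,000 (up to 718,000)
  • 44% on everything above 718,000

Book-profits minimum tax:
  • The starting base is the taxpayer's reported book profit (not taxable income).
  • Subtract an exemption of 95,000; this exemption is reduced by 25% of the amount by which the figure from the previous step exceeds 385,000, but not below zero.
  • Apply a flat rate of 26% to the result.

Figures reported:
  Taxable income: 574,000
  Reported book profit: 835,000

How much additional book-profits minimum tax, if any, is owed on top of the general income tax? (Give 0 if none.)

General income tax:
  435,000 × 10% = 43,500
  35,000 × 24% = 8,400
  104,000 × 35% = 36,400
  → 88,300

Book-profits minimum tax:
  Base (reported book profit): 835,000
  Exemption: 25% × (835,000 − 385,000) = 112,500 ≥ 95,000, so the exemption is fully phased out
  Base: 835,000 − 0 = 835,000
  835,000 × 26% = 217,100

Excess of book-profits minimum tax over general income tax: 217,100 − 88,300 = 128,800.

128,800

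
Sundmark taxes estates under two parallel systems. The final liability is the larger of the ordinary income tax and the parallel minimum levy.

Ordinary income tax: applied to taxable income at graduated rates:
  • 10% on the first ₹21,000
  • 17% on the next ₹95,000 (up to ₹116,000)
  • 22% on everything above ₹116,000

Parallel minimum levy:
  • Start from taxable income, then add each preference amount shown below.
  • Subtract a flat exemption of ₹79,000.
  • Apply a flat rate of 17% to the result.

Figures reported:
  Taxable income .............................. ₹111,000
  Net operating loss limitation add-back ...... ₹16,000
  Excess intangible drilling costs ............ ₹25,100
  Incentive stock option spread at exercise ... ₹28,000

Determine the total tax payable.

Parallel minimum levy:
  Adjusted income: ₹111,000 + ₹16,000 + ₹25,100 + ₹28,000 = ₹180,100
  Less exemption ₹79,000 → base ₹101,100
  ₹101,100 × 17% = ₹17,187

Ordinary income tax:
  ₹21,000 × 10% = ₹2,100
  ₹90,000 × 17% = ₹15,300
  → ₹17,400

₹17,400 > ₹17,187, so the ordinary income tax governs.

₹17,400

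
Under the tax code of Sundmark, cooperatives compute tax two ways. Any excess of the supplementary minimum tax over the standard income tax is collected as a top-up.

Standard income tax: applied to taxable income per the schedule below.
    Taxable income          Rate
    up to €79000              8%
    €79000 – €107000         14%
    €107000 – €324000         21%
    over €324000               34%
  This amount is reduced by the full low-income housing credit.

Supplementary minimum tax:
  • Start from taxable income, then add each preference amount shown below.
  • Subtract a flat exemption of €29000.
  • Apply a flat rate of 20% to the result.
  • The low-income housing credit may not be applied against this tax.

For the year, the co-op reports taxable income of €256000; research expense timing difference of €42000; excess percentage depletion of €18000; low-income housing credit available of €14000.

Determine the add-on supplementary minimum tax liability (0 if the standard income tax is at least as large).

€29870

Standard income tax:
  €79000 × 8% = €6320
  €28000 × 14% = €3920
  €149000 × 21% = €31290
  → €41530
  Less low-income housing credit €14000 → €27530

Supplementary minimum tax:
  Adjusted income: €256000 + €42000 + €18000 = €316000
  Less exemption €29000 → base €287000
  €287000 × 20% = €57400

Excess of supplementary minimum tax over standard income tax: €57400 − €27530 = €29870.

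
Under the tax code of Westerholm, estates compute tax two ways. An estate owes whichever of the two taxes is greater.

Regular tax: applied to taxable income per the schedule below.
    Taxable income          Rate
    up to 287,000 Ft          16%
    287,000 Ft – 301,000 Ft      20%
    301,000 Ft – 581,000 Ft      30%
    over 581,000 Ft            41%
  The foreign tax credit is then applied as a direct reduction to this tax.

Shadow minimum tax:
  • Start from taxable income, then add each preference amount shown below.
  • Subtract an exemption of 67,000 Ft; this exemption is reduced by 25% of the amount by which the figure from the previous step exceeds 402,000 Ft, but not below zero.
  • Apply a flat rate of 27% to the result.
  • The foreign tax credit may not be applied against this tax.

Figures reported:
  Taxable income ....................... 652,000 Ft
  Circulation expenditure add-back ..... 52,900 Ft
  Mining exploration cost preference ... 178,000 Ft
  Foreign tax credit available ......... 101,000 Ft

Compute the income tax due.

Shadow minimum tax:
  Adjusted income: 652,000 Ft + 52,900 Ft + 178,000 Ft = 882,900 Ft
  Exemption: 25% × (882,900 Ft − 402,000 Ft) = 120,225 Ft ≥ 67,000 Ft, so the exemption is fully phased out
  Base: 882,900 Ft − 0 Ft = 882,900 Ft
  882,900 Ft × 27% = 238,383 Ft

Regular tax:
  287,000 Ft × 16% = 45,920 Ft
  14,000 Ft × 20% = 2,800 Ft
  280,000 Ft × 30% = 84,000 Ft
  71,000 Ft × 41% = 29,110 Ft
  → 161,830 Ft
  Less foreign tax credit 101,000 Ft → 60,830 Ft

238,383 Ft > 60,830 Ft, so the shadow minimum tax is the binding amount.

238,383 Ft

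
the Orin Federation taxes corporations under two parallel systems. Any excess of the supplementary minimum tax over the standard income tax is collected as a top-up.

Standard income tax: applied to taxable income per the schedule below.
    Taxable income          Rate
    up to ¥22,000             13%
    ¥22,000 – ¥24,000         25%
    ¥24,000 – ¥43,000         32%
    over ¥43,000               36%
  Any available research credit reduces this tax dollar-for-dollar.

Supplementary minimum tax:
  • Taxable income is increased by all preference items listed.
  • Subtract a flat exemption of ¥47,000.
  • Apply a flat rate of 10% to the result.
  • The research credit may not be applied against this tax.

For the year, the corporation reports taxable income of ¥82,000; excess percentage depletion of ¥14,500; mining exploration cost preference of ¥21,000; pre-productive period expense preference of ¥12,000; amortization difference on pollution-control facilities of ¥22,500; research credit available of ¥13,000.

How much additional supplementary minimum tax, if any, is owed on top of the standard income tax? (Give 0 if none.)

¥20

Supplementary minimum tax:
  Adjusted income: ¥82,000 + ¥14,500 + ¥21,000 + ¥12,000 + ¥22,500 = ¥152,000
  Less exemption ¥47,000 → base ¥105,000
  ¥105,000 × 10% = ¥10,500

Standard income tax:
  ¥22,000 × 13% = ¥2,860
  ¥2,000 × 25% = ¥500
  ¥19,000 × 32% = ¥6,080
  ¥39,000 × 36% = ¥14,040
  → ¥23,480
  Less research credit ¥13,000 → ¥10,480

Excess of supplementary minimum tax over standard income tax: ¥10,500 − ¥10,480 = ¥20.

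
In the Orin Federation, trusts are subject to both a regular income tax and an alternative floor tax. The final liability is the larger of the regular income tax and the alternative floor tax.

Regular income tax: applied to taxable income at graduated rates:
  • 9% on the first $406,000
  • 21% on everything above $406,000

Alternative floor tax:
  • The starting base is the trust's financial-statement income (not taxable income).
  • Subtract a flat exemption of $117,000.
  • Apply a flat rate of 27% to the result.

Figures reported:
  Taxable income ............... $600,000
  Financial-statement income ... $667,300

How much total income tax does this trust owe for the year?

$148,581

Regular income tax:
  $406,000 × 9% = $36,540
  $194,000 × 21% = $40,740
  → $77,280

Alternative floor tax:
  Base (financial-statement income): $667,300
  Less exemption $117,000 → base $550,300
  $550,300 × 27% = $148,581

$148,581 > $77,280, so the alternative floor tax is the binding amount.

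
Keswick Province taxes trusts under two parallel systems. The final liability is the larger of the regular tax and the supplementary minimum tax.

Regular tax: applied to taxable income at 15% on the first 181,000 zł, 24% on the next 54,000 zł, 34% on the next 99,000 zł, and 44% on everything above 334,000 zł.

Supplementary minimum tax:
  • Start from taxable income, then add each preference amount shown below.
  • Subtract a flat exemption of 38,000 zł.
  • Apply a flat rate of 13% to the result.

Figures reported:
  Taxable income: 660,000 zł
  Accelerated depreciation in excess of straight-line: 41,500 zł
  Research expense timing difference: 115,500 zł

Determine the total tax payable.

217,210 zł

Regular tax:
  181,000 zł × 15% = 27,150 zł
  54,000 zł × 24% = 12,960 zł
  99,000 zł × 34% = 33,660 zł
  326,000 zł × 44% = 143,440 zł
  → 217,210 zł

Supplementary minimum tax:
  Adjusted income: 660,000 zł + 41,500 zł + 115,500 zł = 817,000 zł
  Less exemption 38,000 zł → base 779,000 zł
  779,000 zł × 13% = 101,270 zł

217,210 zł > 101,270 zł, so the regular tax governs.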